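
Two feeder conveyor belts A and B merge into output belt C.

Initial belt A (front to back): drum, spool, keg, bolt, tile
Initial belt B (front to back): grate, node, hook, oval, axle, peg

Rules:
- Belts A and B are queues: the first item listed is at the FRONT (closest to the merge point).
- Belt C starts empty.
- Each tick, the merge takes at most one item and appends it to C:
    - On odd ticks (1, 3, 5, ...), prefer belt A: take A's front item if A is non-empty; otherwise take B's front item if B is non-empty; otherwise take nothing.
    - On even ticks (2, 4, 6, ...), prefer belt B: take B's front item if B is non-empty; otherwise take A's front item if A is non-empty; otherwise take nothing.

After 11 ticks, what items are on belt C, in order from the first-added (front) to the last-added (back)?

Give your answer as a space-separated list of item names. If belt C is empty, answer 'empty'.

Tick 1: prefer A, take drum from A; A=[spool,keg,bolt,tile] B=[grate,node,hook,oval,axle,peg] C=[drum]
Tick 2: prefer B, take grate from B; A=[spool,keg,bolt,tile] B=[node,hook,oval,axle,peg] C=[drum,grate]
Tick 3: prefer A, take spool from A; A=[keg,bolt,tile] B=[node,hook,oval,axle,peg] C=[drum,grate,spool]
Tick 4: prefer B, take node from B; A=[keg,bolt,tile] B=[hook,oval,axle,peg] C=[drum,grate,spool,node]
Tick 5: prefer A, take keg from A; A=[bolt,tile] B=[hook,oval,axle,peg] C=[drum,grate,spool,node,keg]
Tick 6: prefer B, take hook from B; A=[bolt,tile] B=[oval,axle,peg] C=[drum,grate,spool,node,keg,hook]
Tick 7: prefer A, take bolt from A; A=[tile] B=[oval,axle,peg] C=[drum,grate,spool,node,keg,hook,bolt]
Tick 8: prefer B, take oval from B; A=[tile] B=[axle,peg] C=[drum,grate,spool,node,keg,hook,bolt,oval]
Tick 9: prefer A, take tile from A; A=[-] B=[axle,peg] C=[drum,grate,spool,node,keg,hook,bolt,oval,tile]
Tick 10: prefer B, take axle from B; A=[-] B=[peg] C=[drum,grate,spool,node,keg,hook,bolt,oval,tile,axle]
Tick 11: prefer A, take peg from B; A=[-] B=[-] C=[drum,grate,spool,node,keg,hook,bolt,oval,tile,axle,peg]

Answer: drum grate spool node keg hook bolt oval tile axle peg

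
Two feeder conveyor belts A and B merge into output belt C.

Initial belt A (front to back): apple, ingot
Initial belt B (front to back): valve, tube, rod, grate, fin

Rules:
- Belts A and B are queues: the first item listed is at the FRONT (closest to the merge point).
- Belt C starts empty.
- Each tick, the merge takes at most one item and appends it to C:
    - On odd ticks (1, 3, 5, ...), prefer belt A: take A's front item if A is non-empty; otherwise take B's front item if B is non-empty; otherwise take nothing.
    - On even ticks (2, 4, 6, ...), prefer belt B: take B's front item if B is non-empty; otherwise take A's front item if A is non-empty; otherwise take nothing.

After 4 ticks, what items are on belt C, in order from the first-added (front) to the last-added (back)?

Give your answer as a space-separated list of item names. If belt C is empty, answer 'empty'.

Answer: apple valve ingot tube

Derivation:
Tick 1: prefer A, take apple from A; A=[ingot] B=[valve,tube,rod,grate,fin] C=[apple]
Tick 2: prefer B, take valve from B; A=[ingot] B=[tube,rod,grate,fin] C=[apple,valve]
Tick 3: prefer A, take ingot from A; A=[-] B=[tube,rod,grate,fin] C=[apple,valve,ingot]
Tick 4: prefer B, take tube from B; A=[-] B=[rod,grate,fin] C=[apple,valve,ingot,tube]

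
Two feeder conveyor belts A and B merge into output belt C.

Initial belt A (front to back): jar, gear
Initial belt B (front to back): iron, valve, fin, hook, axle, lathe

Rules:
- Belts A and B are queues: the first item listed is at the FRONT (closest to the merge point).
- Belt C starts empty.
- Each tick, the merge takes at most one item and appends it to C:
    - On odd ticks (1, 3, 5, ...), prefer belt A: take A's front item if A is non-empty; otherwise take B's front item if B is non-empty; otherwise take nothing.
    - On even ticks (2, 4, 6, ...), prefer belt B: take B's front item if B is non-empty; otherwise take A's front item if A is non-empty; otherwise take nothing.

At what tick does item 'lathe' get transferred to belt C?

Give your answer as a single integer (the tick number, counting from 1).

Tick 1: prefer A, take jar from A; A=[gear] B=[iron,valve,fin,hook,axle,lathe] C=[jar]
Tick 2: prefer B, take iron from B; A=[gear] B=[valve,fin,hook,axle,lathe] C=[jar,iron]
Tick 3: prefer A, take gear from A; A=[-] B=[valve,fin,hook,axle,lathe] C=[jar,iron,gear]
Tick 4: prefer B, take valve from B; A=[-] B=[fin,hook,axle,lathe] C=[jar,iron,gear,valve]
Tick 5: prefer A, take fin from B; A=[-] B=[hook,axle,lathe] C=[jar,iron,gear,valve,fin]
Tick 6: prefer B, take hook from B; A=[-] B=[axle,lathe] C=[jar,iron,gear,valve,fin,hook]
Tick 7: prefer A, take axle from B; A=[-] B=[lathe] C=[jar,iron,gear,valve,fin,hook,axle]
Tick 8: prefer B, take lathe from B; A=[-] B=[-] C=[jar,iron,gear,valve,fin,hook,axle,lathe]

Answer: 8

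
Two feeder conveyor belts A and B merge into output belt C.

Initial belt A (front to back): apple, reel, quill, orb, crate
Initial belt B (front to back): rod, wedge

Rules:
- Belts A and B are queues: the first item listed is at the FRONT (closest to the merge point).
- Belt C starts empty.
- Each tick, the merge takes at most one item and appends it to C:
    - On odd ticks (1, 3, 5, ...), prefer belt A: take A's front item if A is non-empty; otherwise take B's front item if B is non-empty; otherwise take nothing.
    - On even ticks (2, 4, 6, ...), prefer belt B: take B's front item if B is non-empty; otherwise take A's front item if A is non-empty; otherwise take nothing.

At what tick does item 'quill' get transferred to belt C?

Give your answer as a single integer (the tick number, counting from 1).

Tick 1: prefer A, take apple from A; A=[reel,quill,orb,crate] B=[rod,wedge] C=[apple]
Tick 2: prefer B, take rod from B; A=[reel,quill,orb,crate] B=[wedge] C=[apple,rod]
Tick 3: prefer A, take reel from A; A=[quill,orb,crate] B=[wedge] C=[apple,rod,reel]
Tick 4: prefer B, take wedge from B; A=[quill,orb,crate] B=[-] C=[apple,rod,reel,wedge]
Tick 5: prefer A, take quill from A; A=[orb,crate] B=[-] C=[apple,rod,reel,wedge,quill]

Answer: 5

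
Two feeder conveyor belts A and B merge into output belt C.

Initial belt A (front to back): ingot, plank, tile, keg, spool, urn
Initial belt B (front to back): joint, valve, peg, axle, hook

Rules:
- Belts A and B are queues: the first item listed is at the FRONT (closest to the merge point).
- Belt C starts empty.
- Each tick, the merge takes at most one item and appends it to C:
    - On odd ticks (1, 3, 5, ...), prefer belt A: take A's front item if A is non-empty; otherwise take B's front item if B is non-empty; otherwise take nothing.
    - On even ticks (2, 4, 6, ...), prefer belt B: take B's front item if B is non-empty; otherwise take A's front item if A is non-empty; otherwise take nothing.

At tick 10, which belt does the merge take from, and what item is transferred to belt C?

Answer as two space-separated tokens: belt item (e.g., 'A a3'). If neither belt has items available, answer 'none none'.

Tick 1: prefer A, take ingot from A; A=[plank,tile,keg,spool,urn] B=[joint,valve,peg,axle,hook] C=[ingot]
Tick 2: prefer B, take joint from B; A=[plank,tile,keg,spool,urn] B=[valve,peg,axle,hook] C=[ingot,joint]
Tick 3: prefer A, take plank from A; A=[tile,keg,spool,urn] B=[valve,peg,axle,hook] C=[ingot,joint,plank]
Tick 4: prefer B, take valve from B; A=[tile,keg,spool,urn] B=[peg,axle,hook] C=[ingot,joint,plank,valve]
Tick 5: prefer A, take tile from A; A=[keg,spool,urn] B=[peg,axle,hook] C=[ingot,joint,plank,valve,tile]
Tick 6: prefer B, take peg from B; A=[keg,spool,urn] B=[axle,hook] C=[ingot,joint,plank,valve,tile,peg]
Tick 7: prefer A, take keg from A; A=[spool,urn] B=[axle,hook] C=[ingot,joint,plank,valve,tile,peg,keg]
Tick 8: prefer B, take axle from B; A=[spool,urn] B=[hook] C=[ingot,joint,plank,valve,tile,peg,keg,axle]
Tick 9: prefer A, take spool from A; A=[urn] B=[hook] C=[ingot,joint,plank,valve,tile,peg,keg,axle,spool]
Tick 10: prefer B, take hook from B; A=[urn] B=[-] C=[ingot,joint,plank,valve,tile,peg,keg,axle,spool,hook]

Answer: B hook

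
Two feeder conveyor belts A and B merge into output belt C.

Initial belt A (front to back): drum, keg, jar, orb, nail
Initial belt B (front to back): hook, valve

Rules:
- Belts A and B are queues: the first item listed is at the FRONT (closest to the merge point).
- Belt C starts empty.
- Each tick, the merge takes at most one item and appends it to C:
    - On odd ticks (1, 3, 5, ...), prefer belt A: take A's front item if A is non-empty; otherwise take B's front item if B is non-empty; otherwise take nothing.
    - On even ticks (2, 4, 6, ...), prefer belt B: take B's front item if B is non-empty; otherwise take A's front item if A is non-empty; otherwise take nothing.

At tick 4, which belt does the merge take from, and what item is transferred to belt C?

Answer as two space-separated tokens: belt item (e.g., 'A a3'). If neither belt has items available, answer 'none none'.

Tick 1: prefer A, take drum from A; A=[keg,jar,orb,nail] B=[hook,valve] C=[drum]
Tick 2: prefer B, take hook from B; A=[keg,jar,orb,nail] B=[valve] C=[drum,hook]
Tick 3: prefer A, take keg from A; A=[jar,orb,nail] B=[valve] C=[drum,hook,keg]
Tick 4: prefer B, take valve from B; A=[jar,orb,nail] B=[-] C=[drum,hook,keg,valve]

Answer: B valve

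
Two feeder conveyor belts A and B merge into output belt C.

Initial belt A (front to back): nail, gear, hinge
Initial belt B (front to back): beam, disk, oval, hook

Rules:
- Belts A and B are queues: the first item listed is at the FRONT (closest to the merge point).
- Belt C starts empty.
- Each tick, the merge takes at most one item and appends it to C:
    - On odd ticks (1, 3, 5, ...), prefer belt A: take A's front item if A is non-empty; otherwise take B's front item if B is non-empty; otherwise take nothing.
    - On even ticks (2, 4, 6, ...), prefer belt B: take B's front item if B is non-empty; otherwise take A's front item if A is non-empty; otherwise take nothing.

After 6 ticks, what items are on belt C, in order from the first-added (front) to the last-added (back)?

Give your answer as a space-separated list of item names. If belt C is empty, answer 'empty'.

Tick 1: prefer A, take nail from A; A=[gear,hinge] B=[beam,disk,oval,hook] C=[nail]
Tick 2: prefer B, take beam from B; A=[gear,hinge] B=[disk,oval,hook] C=[nail,beam]
Tick 3: prefer A, take gear from A; A=[hinge] B=[disk,oval,hook] C=[nail,beam,gear]
Tick 4: prefer B, take disk from B; A=[hinge] B=[oval,hook] C=[nail,beam,gear,disk]
Tick 5: prefer A, take hinge from A; A=[-] B=[oval,hook] C=[nail,beam,gear,disk,hinge]
Tick 6: prefer B, take oval from B; A=[-] B=[hook] C=[nail,beam,gear,disk,hinge,oval]

Answer: nail beam gear disk hinge oval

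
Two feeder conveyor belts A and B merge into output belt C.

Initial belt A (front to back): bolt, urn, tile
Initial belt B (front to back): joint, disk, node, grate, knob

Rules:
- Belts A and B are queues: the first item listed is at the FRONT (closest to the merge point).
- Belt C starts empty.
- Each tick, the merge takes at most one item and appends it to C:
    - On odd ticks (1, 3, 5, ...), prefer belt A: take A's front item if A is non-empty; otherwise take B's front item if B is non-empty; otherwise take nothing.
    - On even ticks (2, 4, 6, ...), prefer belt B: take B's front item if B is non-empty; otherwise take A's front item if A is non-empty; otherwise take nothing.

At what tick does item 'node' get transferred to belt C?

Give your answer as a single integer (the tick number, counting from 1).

Answer: 6

Derivation:
Tick 1: prefer A, take bolt from A; A=[urn,tile] B=[joint,disk,node,grate,knob] C=[bolt]
Tick 2: prefer B, take joint from B; A=[urn,tile] B=[disk,node,grate,knob] C=[bolt,joint]
Tick 3: prefer A, take urn from A; A=[tile] B=[disk,node,grate,knob] C=[bolt,joint,urn]
Tick 4: prefer B, take disk from B; A=[tile] B=[node,grate,knob] C=[bolt,joint,urn,disk]
Tick 5: prefer A, take tile from A; A=[-] B=[node,grate,knob] C=[bolt,joint,urn,disk,tile]
Tick 6: prefer B, take node from B; A=[-] B=[grate,knob] C=[bolt,joint,urn,disk,tile,node]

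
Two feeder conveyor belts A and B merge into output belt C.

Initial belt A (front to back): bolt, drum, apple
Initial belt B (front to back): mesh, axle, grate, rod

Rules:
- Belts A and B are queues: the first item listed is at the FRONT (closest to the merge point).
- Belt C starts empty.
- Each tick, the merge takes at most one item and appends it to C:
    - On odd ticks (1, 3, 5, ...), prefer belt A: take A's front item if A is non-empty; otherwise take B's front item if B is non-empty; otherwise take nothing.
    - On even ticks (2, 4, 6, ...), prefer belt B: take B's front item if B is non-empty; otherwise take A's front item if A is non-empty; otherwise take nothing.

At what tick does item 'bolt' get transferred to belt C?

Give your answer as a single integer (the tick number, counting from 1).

Tick 1: prefer A, take bolt from A; A=[drum,apple] B=[mesh,axle,grate,rod] C=[bolt]

Answer: 1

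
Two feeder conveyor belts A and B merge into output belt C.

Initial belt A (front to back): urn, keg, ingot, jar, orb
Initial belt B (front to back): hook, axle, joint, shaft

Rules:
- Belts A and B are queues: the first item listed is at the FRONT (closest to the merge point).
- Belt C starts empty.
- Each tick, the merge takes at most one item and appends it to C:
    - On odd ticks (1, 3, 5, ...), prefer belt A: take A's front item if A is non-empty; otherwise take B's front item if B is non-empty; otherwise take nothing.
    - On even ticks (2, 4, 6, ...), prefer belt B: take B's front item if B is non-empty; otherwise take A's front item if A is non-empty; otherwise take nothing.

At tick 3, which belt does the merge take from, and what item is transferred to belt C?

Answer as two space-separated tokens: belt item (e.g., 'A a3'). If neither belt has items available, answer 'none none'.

Answer: A keg

Derivation:
Tick 1: prefer A, take urn from A; A=[keg,ingot,jar,orb] B=[hook,axle,joint,shaft] C=[urn]
Tick 2: prefer B, take hook from B; A=[keg,ingot,jar,orb] B=[axle,joint,shaft] C=[urn,hook]
Tick 3: prefer A, take keg from A; A=[ingot,jar,orb] B=[axle,joint,shaft] C=[urn,hook,keg]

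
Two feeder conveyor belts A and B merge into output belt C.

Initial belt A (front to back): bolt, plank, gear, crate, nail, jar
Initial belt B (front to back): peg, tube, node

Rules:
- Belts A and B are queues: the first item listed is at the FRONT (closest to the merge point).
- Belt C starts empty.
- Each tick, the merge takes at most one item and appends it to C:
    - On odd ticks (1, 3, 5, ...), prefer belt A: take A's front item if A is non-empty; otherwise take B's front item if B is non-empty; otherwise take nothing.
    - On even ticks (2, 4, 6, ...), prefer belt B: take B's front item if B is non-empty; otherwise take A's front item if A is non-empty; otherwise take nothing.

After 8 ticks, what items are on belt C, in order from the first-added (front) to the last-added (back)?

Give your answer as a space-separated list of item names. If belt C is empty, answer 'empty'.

Answer: bolt peg plank tube gear node crate nail

Derivation:
Tick 1: prefer A, take bolt from A; A=[plank,gear,crate,nail,jar] B=[peg,tube,node] C=[bolt]
Tick 2: prefer B, take peg from B; A=[plank,gear,crate,nail,jar] B=[tube,node] C=[bolt,peg]
Tick 3: prefer A, take plank from A; A=[gear,crate,nail,jar] B=[tube,node] C=[bolt,peg,plank]
Tick 4: prefer B, take tube from B; A=[gear,crate,nail,jar] B=[node] C=[bolt,peg,plank,tube]
Tick 5: prefer A, take gear from A; A=[crate,nail,jar] B=[node] C=[bolt,peg,plank,tube,gear]
Tick 6: prefer B, take node from B; A=[crate,nail,jar] B=[-] C=[bolt,peg,plank,tube,gear,node]
Tick 7: prefer A, take crate from A; A=[nail,jar] B=[-] C=[bolt,peg,plank,tube,gear,node,crate]
Tick 8: prefer B, take nail from A; A=[jar] B=[-] C=[bolt,peg,plank,tube,gear,node,crate,nail]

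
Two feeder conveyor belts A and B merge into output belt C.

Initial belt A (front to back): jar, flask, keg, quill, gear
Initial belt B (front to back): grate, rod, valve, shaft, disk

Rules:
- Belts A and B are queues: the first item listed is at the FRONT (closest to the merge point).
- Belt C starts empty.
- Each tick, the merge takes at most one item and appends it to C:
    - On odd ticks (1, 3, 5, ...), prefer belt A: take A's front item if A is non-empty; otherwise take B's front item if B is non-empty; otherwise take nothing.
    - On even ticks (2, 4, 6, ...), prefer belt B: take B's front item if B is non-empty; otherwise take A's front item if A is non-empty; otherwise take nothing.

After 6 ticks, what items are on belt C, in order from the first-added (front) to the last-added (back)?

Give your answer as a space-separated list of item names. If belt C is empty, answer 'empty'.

Tick 1: prefer A, take jar from A; A=[flask,keg,quill,gear] B=[grate,rod,valve,shaft,disk] C=[jar]
Tick 2: prefer B, take grate from B; A=[flask,keg,quill,gear] B=[rod,valve,shaft,disk] C=[jar,grate]
Tick 3: prefer A, take flask from A; A=[keg,quill,gear] B=[rod,valve,shaft,disk] C=[jar,grate,flask]
Tick 4: prefer B, take rod from B; A=[keg,quill,gear] B=[valve,shaft,disk] C=[jar,grate,flask,rod]
Tick 5: prefer A, take keg from A; A=[quill,gear] B=[valve,shaft,disk] C=[jar,grate,flask,rod,keg]
Tick 6: prefer B, take valve from B; A=[quill,gear] B=[shaft,disk] C=[jar,grate,flask,rod,keg,valve]

Answer: jar grate flask rod keg valve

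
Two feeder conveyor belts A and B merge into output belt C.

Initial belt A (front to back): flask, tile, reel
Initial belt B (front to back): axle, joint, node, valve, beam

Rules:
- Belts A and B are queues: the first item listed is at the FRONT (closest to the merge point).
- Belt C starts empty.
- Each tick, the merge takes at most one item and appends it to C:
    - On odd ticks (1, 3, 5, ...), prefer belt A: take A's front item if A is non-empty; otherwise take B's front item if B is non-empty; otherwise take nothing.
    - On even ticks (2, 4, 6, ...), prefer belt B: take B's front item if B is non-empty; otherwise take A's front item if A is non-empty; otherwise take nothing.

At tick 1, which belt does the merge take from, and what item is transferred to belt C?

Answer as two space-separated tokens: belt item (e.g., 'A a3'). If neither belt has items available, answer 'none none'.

Tick 1: prefer A, take flask from A; A=[tile,reel] B=[axle,joint,node,valve,beam] C=[flask]

Answer: A flask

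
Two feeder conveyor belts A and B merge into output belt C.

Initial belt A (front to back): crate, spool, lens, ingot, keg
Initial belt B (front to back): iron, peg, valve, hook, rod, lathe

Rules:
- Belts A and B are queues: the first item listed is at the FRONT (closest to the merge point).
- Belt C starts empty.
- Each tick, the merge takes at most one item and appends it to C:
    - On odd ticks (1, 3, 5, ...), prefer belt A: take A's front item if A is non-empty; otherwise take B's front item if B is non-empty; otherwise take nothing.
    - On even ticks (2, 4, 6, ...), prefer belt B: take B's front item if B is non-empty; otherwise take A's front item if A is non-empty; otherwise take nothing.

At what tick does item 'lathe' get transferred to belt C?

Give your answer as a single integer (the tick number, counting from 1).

Tick 1: prefer A, take crate from A; A=[spool,lens,ingot,keg] B=[iron,peg,valve,hook,rod,lathe] C=[crate]
Tick 2: prefer B, take iron from B; A=[spool,lens,ingot,keg] B=[peg,valve,hook,rod,lathe] C=[crate,iron]
Tick 3: prefer A, take spool from A; A=[lens,ingot,keg] B=[peg,valve,hook,rod,lathe] C=[crate,iron,spool]
Tick 4: prefer B, take peg from B; A=[lens,ingot,keg] B=[valve,hook,rod,lathe] C=[crate,iron,spool,peg]
Tick 5: prefer A, take lens from A; A=[ingot,keg] B=[valve,hook,rod,lathe] C=[crate,iron,spool,peg,lens]
Tick 6: prefer B, take valve from B; A=[ingot,keg] B=[hook,rod,lathe] C=[crate,iron,spool,peg,lens,valve]
Tick 7: prefer A, take ingot from A; A=[keg] B=[hook,rod,lathe] C=[crate,iron,spool,peg,lens,valve,ingot]
Tick 8: prefer B, take hook from B; A=[keg] B=[rod,lathe] C=[crate,iron,spool,peg,lens,valve,ingot,hook]
Tick 9: prefer A, take keg from A; A=[-] B=[rod,lathe] C=[crate,iron,spool,peg,lens,valve,ingot,hook,keg]
Tick 10: prefer B, take rod from B; A=[-] B=[lathe] C=[crate,iron,spool,peg,lens,valve,ingot,hook,keg,rod]
Tick 11: prefer A, take lathe from B; A=[-] B=[-] C=[crate,iron,spool,peg,lens,valve,ingot,hook,keg,rod,lathe]

Answer: 11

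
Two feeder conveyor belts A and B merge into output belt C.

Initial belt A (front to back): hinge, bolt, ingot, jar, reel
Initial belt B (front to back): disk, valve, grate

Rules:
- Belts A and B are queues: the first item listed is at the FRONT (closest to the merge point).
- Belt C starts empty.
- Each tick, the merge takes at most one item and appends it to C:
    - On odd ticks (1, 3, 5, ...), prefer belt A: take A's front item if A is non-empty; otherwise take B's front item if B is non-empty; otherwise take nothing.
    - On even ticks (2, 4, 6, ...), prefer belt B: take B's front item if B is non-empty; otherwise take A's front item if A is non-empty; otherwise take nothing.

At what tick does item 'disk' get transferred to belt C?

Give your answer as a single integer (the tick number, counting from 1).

Tick 1: prefer A, take hinge from A; A=[bolt,ingot,jar,reel] B=[disk,valve,grate] C=[hinge]
Tick 2: prefer B, take disk from B; A=[bolt,ingot,jar,reel] B=[valve,grate] C=[hinge,disk]

Answer: 2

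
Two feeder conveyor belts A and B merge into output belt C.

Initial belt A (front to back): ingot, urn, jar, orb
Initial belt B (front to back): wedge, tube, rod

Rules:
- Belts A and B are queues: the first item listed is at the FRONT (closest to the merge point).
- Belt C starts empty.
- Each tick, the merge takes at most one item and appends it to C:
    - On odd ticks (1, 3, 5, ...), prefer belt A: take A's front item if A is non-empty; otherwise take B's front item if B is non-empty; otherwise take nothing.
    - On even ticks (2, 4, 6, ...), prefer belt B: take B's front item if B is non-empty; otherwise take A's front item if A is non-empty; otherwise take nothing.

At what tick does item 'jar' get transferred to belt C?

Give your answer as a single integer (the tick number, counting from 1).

Answer: 5

Derivation:
Tick 1: prefer A, take ingot from A; A=[urn,jar,orb] B=[wedge,tube,rod] C=[ingot]
Tick 2: prefer B, take wedge from B; A=[urn,jar,orb] B=[tube,rod] C=[ingot,wedge]
Tick 3: prefer A, take urn from A; A=[jar,orb] B=[tube,rod] C=[ingot,wedge,urn]
Tick 4: prefer B, take tube from B; A=[jar,orb] B=[rod] C=[ingot,wedge,urn,tube]
Tick 5: prefer A, take jar from A; A=[orb] B=[rod] C=[ingot,wedge,urn,tube,jar]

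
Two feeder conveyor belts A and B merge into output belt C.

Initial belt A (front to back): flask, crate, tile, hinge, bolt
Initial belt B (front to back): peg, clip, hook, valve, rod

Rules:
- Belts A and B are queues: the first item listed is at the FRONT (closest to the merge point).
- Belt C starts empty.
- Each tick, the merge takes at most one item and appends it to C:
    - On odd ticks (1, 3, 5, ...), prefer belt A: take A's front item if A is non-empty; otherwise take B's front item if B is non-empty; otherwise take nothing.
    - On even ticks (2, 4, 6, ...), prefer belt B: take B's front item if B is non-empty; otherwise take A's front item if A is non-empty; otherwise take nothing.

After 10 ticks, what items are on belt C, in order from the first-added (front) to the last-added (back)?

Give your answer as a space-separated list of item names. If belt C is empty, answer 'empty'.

Answer: flask peg crate clip tile hook hinge valve bolt rod

Derivation:
Tick 1: prefer A, take flask from A; A=[crate,tile,hinge,bolt] B=[peg,clip,hook,valve,rod] C=[flask]
Tick 2: prefer B, take peg from B; A=[crate,tile,hinge,bolt] B=[clip,hook,valve,rod] C=[flask,peg]
Tick 3: prefer A, take crate from A; A=[tile,hinge,bolt] B=[clip,hook,valve,rod] C=[flask,peg,crate]
Tick 4: prefer B, take clip from B; A=[tile,hinge,bolt] B=[hook,valve,rod] C=[flask,peg,crate,clip]
Tick 5: prefer A, take tile from A; A=[hinge,bolt] B=[hook,valve,rod] C=[flask,peg,crate,clip,tile]
Tick 6: prefer B, take hook from B; A=[hinge,bolt] B=[valve,rod] C=[flask,peg,crate,clip,tile,hook]
Tick 7: prefer A, take hinge from A; A=[bolt] B=[valve,rod] C=[flask,peg,crate,clip,tile,hook,hinge]
Tick 8: prefer B, take valve from B; A=[bolt] B=[rod] C=[flask,peg,crate,clip,tile,hook,hinge,valve]
Tick 9: prefer A, take bolt from A; A=[-] B=[rod] C=[flask,peg,crate,clip,tile,hook,hinge,valve,bolt]
Tick 10: prefer B, take rod from B; A=[-] B=[-] C=[flask,peg,crate,clip,tile,hook,hinge,valve,bolt,rod]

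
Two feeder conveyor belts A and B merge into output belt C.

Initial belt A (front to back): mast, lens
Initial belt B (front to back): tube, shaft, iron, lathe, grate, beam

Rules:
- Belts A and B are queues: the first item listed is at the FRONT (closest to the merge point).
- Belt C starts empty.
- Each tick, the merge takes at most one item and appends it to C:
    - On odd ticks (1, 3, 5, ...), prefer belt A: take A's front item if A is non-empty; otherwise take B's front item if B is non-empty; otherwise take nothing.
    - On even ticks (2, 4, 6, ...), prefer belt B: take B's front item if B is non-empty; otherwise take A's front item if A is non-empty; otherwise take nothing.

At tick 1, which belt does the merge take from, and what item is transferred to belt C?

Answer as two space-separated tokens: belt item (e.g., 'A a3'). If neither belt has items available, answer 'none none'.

Tick 1: prefer A, take mast from A; A=[lens] B=[tube,shaft,iron,lathe,grate,beam] C=[mast]

Answer: A mast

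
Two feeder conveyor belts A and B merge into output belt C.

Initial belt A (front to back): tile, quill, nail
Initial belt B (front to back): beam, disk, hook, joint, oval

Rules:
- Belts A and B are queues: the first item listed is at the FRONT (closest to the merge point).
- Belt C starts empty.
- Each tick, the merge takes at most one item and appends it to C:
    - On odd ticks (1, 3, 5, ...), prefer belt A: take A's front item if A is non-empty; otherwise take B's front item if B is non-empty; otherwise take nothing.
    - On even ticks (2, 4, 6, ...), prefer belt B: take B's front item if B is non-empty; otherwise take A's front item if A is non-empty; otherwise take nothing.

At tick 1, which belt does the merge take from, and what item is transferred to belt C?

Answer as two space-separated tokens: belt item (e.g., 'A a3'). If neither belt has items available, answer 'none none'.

Tick 1: prefer A, take tile from A; A=[quill,nail] B=[beam,disk,hook,joint,oval] C=[tile]

Answer: A tile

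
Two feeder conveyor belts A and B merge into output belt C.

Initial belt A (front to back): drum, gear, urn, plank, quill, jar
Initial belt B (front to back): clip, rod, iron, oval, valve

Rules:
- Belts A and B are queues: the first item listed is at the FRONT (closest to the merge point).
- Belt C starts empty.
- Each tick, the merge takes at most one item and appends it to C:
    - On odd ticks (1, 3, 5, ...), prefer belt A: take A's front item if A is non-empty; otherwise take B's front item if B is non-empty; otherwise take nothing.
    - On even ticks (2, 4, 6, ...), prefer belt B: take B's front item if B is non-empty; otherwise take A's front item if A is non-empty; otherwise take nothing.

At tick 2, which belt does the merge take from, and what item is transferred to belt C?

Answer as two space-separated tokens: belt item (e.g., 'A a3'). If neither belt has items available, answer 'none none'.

Answer: B clip

Derivation:
Tick 1: prefer A, take drum from A; A=[gear,urn,plank,quill,jar] B=[clip,rod,iron,oval,valve] C=[drum]
Tick 2: prefer B, take clip from B; A=[gear,urn,plank,quill,jar] B=[rod,iron,oval,valve] C=[drum,clip]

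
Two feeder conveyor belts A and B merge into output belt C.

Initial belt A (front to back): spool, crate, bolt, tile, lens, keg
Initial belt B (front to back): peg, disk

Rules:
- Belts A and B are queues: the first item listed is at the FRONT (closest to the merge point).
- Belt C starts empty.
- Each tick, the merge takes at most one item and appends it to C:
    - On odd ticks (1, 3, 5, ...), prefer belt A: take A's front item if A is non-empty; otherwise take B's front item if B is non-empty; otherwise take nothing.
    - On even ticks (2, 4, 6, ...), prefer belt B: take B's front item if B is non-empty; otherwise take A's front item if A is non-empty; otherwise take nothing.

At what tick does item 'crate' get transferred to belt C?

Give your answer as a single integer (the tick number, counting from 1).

Answer: 3

Derivation:
Tick 1: prefer A, take spool from A; A=[crate,bolt,tile,lens,keg] B=[peg,disk] C=[spool]
Tick 2: prefer B, take peg from B; A=[crate,bolt,tile,lens,keg] B=[disk] C=[spool,peg]
Tick 3: prefer A, take crate from A; A=[bolt,tile,lens,keg] B=[disk] C=[spool,peg,crate]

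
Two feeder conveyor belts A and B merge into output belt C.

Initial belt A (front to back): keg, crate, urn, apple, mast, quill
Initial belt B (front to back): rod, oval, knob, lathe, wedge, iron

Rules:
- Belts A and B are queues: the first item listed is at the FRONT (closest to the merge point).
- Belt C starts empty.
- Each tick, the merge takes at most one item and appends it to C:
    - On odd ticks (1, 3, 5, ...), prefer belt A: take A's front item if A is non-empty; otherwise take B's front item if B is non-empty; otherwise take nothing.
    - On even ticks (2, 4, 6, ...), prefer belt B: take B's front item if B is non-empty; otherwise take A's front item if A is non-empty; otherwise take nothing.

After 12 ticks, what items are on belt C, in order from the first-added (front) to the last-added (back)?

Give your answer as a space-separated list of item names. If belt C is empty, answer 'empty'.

Answer: keg rod crate oval urn knob apple lathe mast wedge quill iron

Derivation:
Tick 1: prefer A, take keg from A; A=[crate,urn,apple,mast,quill] B=[rod,oval,knob,lathe,wedge,iron] C=[keg]
Tick 2: prefer B, take rod from B; A=[crate,urn,apple,mast,quill] B=[oval,knob,lathe,wedge,iron] C=[keg,rod]
Tick 3: prefer A, take crate from A; A=[urn,apple,mast,quill] B=[oval,knob,lathe,wedge,iron] C=[keg,rod,crate]
Tick 4: prefer B, take oval from B; A=[urn,apple,mast,quill] B=[knob,lathe,wedge,iron] C=[keg,rod,crate,oval]
Tick 5: prefer A, take urn from A; A=[apple,mast,quill] B=[knob,lathe,wedge,iron] C=[keg,rod,crate,oval,urn]
Tick 6: prefer B, take knob from B; A=[apple,mast,quill] B=[lathe,wedge,iron] C=[keg,rod,crate,oval,urn,knob]
Tick 7: prefer A, take apple from A; A=[mast,quill] B=[lathe,wedge,iron] C=[keg,rod,crate,oval,urn,knob,apple]
Tick 8: prefer B, take lathe from B; A=[mast,quill] B=[wedge,iron] C=[keg,rod,crate,oval,urn,knob,apple,lathe]
Tick 9: prefer A, take mast from A; A=[quill] B=[wedge,iron] C=[keg,rod,crate,oval,urn,knob,apple,lathe,mast]
Tick 10: prefer B, take wedge from B; A=[quill] B=[iron] C=[keg,rod,crate,oval,urn,knob,apple,lathe,mast,wedge]
Tick 11: prefer A, take quill from A; A=[-] B=[iron] C=[keg,rod,crate,oval,urn,knob,apple,lathe,mast,wedge,quill]
Tick 12: prefer B, take iron from B; A=[-] B=[-] C=[keg,rod,crate,oval,urn,knob,apple,lathe,mast,wedge,quill,iron]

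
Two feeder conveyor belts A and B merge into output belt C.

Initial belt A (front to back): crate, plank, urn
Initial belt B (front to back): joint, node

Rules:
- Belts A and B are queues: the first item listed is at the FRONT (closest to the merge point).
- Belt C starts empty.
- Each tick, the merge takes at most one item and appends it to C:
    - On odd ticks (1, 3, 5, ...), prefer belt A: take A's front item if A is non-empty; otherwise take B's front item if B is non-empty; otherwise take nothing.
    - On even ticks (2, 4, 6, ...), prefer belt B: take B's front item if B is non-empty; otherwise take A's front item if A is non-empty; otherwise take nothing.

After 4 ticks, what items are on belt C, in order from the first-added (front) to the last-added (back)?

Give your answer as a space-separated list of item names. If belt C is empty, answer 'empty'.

Tick 1: prefer A, take crate from A; A=[plank,urn] B=[joint,node] C=[crate]
Tick 2: prefer B, take joint from B; A=[plank,urn] B=[node] C=[crate,joint]
Tick 3: prefer A, take plank from A; A=[urn] B=[node] C=[crate,joint,plank]
Tick 4: prefer B, take node from B; A=[urn] B=[-] C=[crate,joint,plank,node]

Answer: crate joint plank node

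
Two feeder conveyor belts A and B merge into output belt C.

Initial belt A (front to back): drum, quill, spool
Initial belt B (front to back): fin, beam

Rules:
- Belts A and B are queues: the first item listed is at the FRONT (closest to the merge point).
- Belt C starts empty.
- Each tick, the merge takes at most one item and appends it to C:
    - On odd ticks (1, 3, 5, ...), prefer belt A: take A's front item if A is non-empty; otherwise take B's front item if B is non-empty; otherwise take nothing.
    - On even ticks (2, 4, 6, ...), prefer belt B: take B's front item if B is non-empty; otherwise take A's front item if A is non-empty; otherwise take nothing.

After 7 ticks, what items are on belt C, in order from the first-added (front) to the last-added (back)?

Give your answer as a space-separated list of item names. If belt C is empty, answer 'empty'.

Answer: drum fin quill beam spool

Derivation:
Tick 1: prefer A, take drum from A; A=[quill,spool] B=[fin,beam] C=[drum]
Tick 2: prefer B, take fin from B; A=[quill,spool] B=[beam] C=[drum,fin]
Tick 3: prefer A, take quill from A; A=[spool] B=[beam] C=[drum,fin,quill]
Tick 4: prefer B, take beam from B; A=[spool] B=[-] C=[drum,fin,quill,beam]
Tick 5: prefer A, take spool from A; A=[-] B=[-] C=[drum,fin,quill,beam,spool]
Tick 6: prefer B, both empty, nothing taken; A=[-] B=[-] C=[drum,fin,quill,beam,spool]
Tick 7: prefer A, both empty, nothing taken; A=[-] B=[-] C=[drum,fin,quill,beam,spool]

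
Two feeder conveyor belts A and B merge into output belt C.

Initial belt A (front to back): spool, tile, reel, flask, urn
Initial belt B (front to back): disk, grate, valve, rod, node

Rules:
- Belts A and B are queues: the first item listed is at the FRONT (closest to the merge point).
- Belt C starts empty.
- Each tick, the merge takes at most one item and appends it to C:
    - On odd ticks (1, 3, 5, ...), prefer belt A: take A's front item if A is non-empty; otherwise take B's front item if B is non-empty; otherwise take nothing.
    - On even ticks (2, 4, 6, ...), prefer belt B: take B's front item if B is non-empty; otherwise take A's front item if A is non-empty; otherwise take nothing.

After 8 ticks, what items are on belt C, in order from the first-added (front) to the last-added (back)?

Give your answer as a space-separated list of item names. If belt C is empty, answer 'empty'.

Answer: spool disk tile grate reel valve flask rod

Derivation:
Tick 1: prefer A, take spool from A; A=[tile,reel,flask,urn] B=[disk,grate,valve,rod,node] C=[spool]
Tick 2: prefer B, take disk from B; A=[tile,reel,flask,urn] B=[grate,valve,rod,node] C=[spool,disk]
Tick 3: prefer A, take tile from A; A=[reel,flask,urn] B=[grate,valve,rod,node] C=[spool,disk,tile]
Tick 4: prefer B, take grate from B; A=[reel,flask,urn] B=[valve,rod,node] C=[spool,disk,tile,grate]
Tick 5: prefer A, take reel from A; A=[flask,urn] B=[valve,rod,node] C=[spool,disk,tile,grate,reel]
Tick 6: prefer B, take valve from B; A=[flask,urn] B=[rod,node] C=[spool,disk,tile,grate,reel,valve]
Tick 7: prefer A, take flask from A; A=[urn] B=[rod,node] C=[spool,disk,tile,grate,reel,valve,flask]
Tick 8: prefer B, take rod from B; A=[urn] B=[node] C=[spool,disk,tile,grate,reel,valve,flask,rod]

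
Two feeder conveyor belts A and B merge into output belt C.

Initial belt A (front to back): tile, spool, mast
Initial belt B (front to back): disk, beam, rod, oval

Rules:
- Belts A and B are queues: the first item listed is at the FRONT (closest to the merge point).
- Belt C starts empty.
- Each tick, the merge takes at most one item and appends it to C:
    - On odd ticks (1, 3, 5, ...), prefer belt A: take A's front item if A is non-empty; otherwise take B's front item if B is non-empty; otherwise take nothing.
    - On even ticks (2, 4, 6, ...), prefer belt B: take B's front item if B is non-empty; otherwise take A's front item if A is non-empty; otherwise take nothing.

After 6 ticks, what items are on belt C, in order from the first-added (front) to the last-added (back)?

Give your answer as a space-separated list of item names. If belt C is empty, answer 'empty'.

Answer: tile disk spool beam mast rod

Derivation:
Tick 1: prefer A, take tile from A; A=[spool,mast] B=[disk,beam,rod,oval] C=[tile]
Tick 2: prefer B, take disk from B; A=[spool,mast] B=[beam,rod,oval] C=[tile,disk]
Tick 3: prefer A, take spool from A; A=[mast] B=[beam,rod,oval] C=[tile,disk,spool]
Tick 4: prefer B, take beam from B; A=[mast] B=[rod,oval] C=[tile,disk,spool,beam]
Tick 5: prefer A, take mast from A; A=[-] B=[rod,oval] C=[tile,disk,spool,beam,mast]
Tick 6: prefer B, take rod from B; A=[-] B=[oval] C=[tile,disk,spool,beam,mast,rod]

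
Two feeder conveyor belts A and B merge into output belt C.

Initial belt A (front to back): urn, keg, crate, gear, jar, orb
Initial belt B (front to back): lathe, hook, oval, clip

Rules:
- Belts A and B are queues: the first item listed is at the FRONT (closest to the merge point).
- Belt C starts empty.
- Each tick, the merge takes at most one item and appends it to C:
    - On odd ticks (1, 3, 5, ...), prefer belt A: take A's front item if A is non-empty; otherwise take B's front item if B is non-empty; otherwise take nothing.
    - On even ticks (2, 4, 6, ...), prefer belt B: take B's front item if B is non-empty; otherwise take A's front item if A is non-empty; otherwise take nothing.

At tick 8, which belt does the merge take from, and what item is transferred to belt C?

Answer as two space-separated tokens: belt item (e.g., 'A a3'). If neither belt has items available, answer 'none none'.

Answer: B clip

Derivation:
Tick 1: prefer A, take urn from A; A=[keg,crate,gear,jar,orb] B=[lathe,hook,oval,clip] C=[urn]
Tick 2: prefer B, take lathe from B; A=[keg,crate,gear,jar,orb] B=[hook,oval,clip] C=[urn,lathe]
Tick 3: prefer A, take keg from A; A=[crate,gear,jar,orb] B=[hook,oval,clip] C=[urn,lathe,keg]
Tick 4: prefer B, take hook from B; A=[crate,gear,jar,orb] B=[oval,clip] C=[urn,lathe,keg,hook]
Tick 5: prefer A, take crate from A; A=[gear,jar,orb] B=[oval,clip] C=[urn,lathe,keg,hook,crate]
Tick 6: prefer B, take oval from B; A=[gear,jar,orb] B=[clip] C=[urn,lathe,keg,hook,crate,oval]
Tick 7: prefer A, take gear from A; A=[jar,orb] B=[clip] C=[urn,lathe,keg,hook,crate,oval,gear]
Tick 8: prefer B, take clip from B; A=[jar,orb] B=[-] C=[urn,lathe,keg,hook,crate,oval,gear,clip]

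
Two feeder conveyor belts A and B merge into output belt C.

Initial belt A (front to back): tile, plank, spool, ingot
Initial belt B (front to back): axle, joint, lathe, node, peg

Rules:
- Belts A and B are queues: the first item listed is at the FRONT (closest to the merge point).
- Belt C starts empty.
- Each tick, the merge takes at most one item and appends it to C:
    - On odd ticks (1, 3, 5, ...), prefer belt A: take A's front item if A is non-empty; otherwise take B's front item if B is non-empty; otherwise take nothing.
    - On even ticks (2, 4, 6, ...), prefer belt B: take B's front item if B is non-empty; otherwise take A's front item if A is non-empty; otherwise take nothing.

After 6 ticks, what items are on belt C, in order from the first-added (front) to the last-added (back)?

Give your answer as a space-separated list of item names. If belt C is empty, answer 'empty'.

Tick 1: prefer A, take tile from A; A=[plank,spool,ingot] B=[axle,joint,lathe,node,peg] C=[tile]
Tick 2: prefer B, take axle from B; A=[plank,spool,ingot] B=[joint,lathe,node,peg] C=[tile,axle]
Tick 3: prefer A, take plank from A; A=[spool,ingot] B=[joint,lathe,node,peg] C=[tile,axle,plank]
Tick 4: prefer B, take joint from B; A=[spool,ingot] B=[lathe,node,peg] C=[tile,axle,plank,joint]
Tick 5: prefer A, take spool from A; A=[ingot] B=[lathe,node,peg] C=[tile,axle,plank,joint,spool]
Tick 6: prefer B, take lathe from B; A=[ingot] B=[node,peg] C=[tile,axle,plank,joint,spool,lathe]

Answer: tile axle plank joint spool lathe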